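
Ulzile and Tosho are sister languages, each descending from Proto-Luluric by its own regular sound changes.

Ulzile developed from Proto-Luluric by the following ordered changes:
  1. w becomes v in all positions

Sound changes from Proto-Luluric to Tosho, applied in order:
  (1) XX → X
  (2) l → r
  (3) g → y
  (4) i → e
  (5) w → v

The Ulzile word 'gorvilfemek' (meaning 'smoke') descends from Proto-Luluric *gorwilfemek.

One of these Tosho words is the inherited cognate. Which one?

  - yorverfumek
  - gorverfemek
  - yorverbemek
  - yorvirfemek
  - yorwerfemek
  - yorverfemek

Tosho: start from *gorwilfemek.
  rule 1: no change — gorwilfemek
  rule 2 (unconditioned shift): gorwilfemek → gorwirfemek
  rule 3 (unconditioned shift): gorwirfemek → yorwirfemek
  rule 4 (vowel merger): yorwirfemek → yorwerfemek
  rule 5 (unconditioned shift): yorwerfemek → yorverfemek
  ⇒ Tosho yorverfemek
Among the options, 'yorverfemek' alone shows every Tosho change applied in order.

yorverfemek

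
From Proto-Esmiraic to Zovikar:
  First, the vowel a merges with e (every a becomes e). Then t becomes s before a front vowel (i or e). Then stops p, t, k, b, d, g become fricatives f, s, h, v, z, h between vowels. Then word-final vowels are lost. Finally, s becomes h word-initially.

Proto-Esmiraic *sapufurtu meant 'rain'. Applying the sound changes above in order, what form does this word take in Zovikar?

Zovikar: *sapufurtu
  sapufurtu → sepufurtu   [vowel merger]
  sepufurtu (rule 2 does not apply)
  sepufurtu → sefufurtu   [intervocalic lenition]
  sefufurtu → sefufurt   [apocope]
  sefufurt → hefufurt   [debuccalisation]
  giving Zovikar hefufurt.

hefufurt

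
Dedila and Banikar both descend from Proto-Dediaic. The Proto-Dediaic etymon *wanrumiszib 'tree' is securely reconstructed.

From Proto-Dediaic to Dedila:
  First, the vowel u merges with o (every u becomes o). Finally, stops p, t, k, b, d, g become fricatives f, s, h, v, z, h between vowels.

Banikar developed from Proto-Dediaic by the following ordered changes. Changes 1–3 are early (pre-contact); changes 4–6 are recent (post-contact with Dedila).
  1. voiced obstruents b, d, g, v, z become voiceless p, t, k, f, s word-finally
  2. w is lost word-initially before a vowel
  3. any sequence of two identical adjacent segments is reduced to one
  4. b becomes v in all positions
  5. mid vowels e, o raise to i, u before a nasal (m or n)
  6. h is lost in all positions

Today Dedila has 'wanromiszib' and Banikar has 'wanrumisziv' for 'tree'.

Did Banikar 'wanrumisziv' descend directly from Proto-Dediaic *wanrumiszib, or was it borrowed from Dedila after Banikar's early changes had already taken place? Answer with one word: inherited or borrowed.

borrowed

If inherited, *wanrumiszib would pass through all of Banikar's changes:
Banikar: start from *wanrumiszib.
  rule 1 (final devoicing): wanrumiszib → wanrumiszip
  rule 2 (glide loss): wanrumiszip → anrumiszip
  rule 3: no change — anrumiszip
  rule 4: no change — anrumiszip
  rule 5: no change — anrumiszip
  rule 6: no change — anrumiszip
  ⇒ Banikar anrumiszip
If borrowed from Dedila 'wanromiszib' after the early changes, it would undergo only the recent ones:
  rule 4 (unconditioned shift): wanromiszib → wanromisziv
  rule 5 (pre-nasal raising): wanromisziv → wanrumisziv
  rule 6 (h-loss): no change (wanrumisziv)
  ⇒ as a loan: wanrumisziv
Banikar 'wanrumisziv' matches the loan outcome 'wanrumisziv', not the inherited 'anrumiszip' — it skipped the early Banikar changes, so it was borrowed from Dedila.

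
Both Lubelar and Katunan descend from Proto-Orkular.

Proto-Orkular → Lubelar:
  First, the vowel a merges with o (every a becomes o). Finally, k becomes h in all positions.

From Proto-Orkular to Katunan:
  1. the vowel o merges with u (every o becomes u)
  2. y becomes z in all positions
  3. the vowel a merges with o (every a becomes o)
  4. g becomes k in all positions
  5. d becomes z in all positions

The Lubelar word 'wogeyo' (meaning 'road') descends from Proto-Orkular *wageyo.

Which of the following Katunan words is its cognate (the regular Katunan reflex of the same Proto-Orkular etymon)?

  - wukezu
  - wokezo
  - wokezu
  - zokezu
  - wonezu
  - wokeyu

Katunan: *wageyo > wageyu > wagezu > wogezu > wokezu  (by vowel merger, unconditioned shift, vowel merger, unconditioned shift)
Only 'wokezu' matches the regular Katunan development of *wageyo.

wokezu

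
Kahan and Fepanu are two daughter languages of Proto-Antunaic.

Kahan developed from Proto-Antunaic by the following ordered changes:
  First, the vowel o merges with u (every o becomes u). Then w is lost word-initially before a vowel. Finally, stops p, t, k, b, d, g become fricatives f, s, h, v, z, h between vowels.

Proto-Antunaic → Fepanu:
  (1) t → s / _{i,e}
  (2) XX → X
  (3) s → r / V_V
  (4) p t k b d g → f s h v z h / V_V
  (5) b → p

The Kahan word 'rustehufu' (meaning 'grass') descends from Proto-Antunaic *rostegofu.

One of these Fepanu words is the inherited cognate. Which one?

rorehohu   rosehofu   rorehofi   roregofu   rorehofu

rorehofu

Fepanu: start from *rostegofu.
  rule 1 (palatalisation): rostegofu → rossegofu
  rule 2 (degemination): rossegofu → rosegofu
  rule 3 (rhotacism): rosegofu → roregofu
  rule 4 (intervocalic lenition): roregofu → rorehofu
  rule 5: no change — rorehofu
  ⇒ Fepanu rorehofu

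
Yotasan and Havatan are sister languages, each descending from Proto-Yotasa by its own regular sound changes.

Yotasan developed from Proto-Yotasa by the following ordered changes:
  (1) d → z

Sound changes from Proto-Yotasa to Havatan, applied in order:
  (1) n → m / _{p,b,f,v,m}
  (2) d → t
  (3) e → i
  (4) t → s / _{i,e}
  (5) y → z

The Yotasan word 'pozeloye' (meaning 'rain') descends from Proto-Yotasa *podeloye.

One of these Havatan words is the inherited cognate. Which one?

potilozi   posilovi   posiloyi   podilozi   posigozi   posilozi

posilozi

Havatan: start from *podeloye.
  rule 1: no change — podeloye
  rule 2 (unconditioned shift): podeloye → poteloye
  rule 3 (vowel merger): poteloye → potiloyi
  rule 4 (palatalisation): potiloyi → posiloyi
  rule 5 (unconditioned shift): posiloyi → posilozi
  ⇒ Havatan posilozi
The other candidates each miss or misapply at least one Havatan change.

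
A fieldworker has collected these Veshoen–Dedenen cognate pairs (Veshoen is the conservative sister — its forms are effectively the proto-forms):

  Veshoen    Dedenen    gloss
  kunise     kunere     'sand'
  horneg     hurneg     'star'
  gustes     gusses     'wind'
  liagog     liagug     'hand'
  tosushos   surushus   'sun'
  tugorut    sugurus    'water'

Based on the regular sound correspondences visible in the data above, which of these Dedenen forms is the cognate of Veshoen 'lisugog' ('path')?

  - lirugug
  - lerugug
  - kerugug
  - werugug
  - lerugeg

lerugug

kunise ~ kunere — Veshoen i corresponds to Dedenen e after a consonant, before a consonant other than r, m, n, p, b, f, v.
tosushos ~ surushus — Veshoen s corresponds to Dedenen r between vowels (before a back vowel).
liagog ~ liagug, tosushos ~ surushus — Veshoen o corresponds to Dedenen u after a consonant, before a consonant other than r, m, n, p, b, f, v.
Applying these to Veshoen 'lisugog':
  lisugog → lesugog   (i→e after a consonant, before a consonant other than r, m, n, p, b, f, v)
  lesugog → lerugog   (s→r between vowels (before a back vowel))
  lerugog → lerugug   (o→u after a consonant, before a consonant other than r, m, n, p, b, f, v)
So the Dedenen cognate is 'lerugug'.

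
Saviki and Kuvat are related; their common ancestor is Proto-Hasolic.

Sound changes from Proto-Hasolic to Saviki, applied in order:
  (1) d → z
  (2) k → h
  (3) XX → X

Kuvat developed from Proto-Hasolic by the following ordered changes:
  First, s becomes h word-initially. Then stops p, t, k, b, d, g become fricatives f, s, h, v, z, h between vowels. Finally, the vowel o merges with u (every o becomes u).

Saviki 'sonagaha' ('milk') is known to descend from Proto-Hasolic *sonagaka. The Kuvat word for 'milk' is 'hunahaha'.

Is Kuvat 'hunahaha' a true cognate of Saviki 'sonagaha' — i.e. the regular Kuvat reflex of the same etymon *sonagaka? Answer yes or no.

yes

Derive the expected Kuvat reflex of *sonagaka:
Kuvat: start from *sonagaka.
  rule 1 (debuccalisation): sonagaka → honagaka
  rule 2 (intervocalic lenition): honagaka → honahaha
  rule 3 (vowel merger): honahaha → hunahaha
  ⇒ Kuvat hunahaha
Kuvat 'hunahaha' matches the regular reflex exactly, so the pair is cognate.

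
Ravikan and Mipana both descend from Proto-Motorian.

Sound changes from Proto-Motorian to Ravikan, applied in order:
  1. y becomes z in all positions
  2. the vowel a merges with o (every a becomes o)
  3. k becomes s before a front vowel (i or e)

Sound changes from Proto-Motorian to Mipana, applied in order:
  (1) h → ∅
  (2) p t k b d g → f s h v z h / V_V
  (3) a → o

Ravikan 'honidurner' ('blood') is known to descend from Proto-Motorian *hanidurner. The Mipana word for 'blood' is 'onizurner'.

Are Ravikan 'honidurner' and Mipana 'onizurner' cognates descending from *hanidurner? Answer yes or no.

yes

Derive the expected Mipana reflex of *hanidurner:
Mipana: *hanidurner
  hanidurner → anidurner   [h-loss]
  anidurner → anizurner   [intervocalic lenition]
  anizurner → onizurner   [vowel merger]
  giving Mipana onizurner.
Mipana 'onizurner' matches the regular reflex exactly, so the pair is cognate.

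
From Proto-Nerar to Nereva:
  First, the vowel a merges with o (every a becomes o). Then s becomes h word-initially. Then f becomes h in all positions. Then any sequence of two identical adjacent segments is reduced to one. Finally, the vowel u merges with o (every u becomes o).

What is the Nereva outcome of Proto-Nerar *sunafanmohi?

honohonmohi

Nereva: *sunafanmohi > sunofonmohi > hunofonmohi > hunohonmohi > honohonmohi  (by vowel merger, debuccalisation, unconditioned shift, vowel merger)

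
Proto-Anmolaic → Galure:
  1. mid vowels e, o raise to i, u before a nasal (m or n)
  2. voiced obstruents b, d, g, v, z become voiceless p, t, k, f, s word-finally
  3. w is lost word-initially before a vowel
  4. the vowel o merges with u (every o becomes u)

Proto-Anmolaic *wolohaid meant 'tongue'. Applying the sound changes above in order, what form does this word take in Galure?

uluhait

Galure: *wolohaid
  wolohaid (rule 1 does not apply)
  wolohaid → wolohait   [final devoicing]
  wolohait → olohait   [glide loss]
  olohait → uluhait   [vowel merger]
  giving Galure uluhait.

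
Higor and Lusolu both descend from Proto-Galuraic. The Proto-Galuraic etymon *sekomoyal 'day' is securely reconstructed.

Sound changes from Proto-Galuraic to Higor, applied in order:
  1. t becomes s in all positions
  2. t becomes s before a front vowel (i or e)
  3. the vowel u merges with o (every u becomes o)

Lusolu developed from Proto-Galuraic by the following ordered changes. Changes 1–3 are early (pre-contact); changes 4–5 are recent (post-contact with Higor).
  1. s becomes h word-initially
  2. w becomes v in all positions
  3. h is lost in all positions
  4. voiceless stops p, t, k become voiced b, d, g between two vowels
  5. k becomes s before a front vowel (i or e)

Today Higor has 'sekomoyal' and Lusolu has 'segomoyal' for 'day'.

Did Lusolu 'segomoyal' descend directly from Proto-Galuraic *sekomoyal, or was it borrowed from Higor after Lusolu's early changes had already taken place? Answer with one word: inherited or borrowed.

borrowed

If inherited, *sekomoyal would pass through all of Lusolu's changes:
Lusolu: *sekomoyal > hekomoyal > ekomoyal > egomoyal  (by debuccalisation, h-loss, intervocalic voicing)
If borrowed from Higor 'sekomoyal' after the early changes, it would undergo only the recent ones:
  rule 4 (intervocalic voicing): sekomoyal → segomoyal
  rule 5 (palatalisation): no change (segomoyal)
  ⇒ as a loan: segomoyal
Lusolu 'segomoyal' matches the loan outcome 'segomoyal', not the inherited 'egomoyal' — it skipped the early Lusolu changes, so it was borrowed from Higor.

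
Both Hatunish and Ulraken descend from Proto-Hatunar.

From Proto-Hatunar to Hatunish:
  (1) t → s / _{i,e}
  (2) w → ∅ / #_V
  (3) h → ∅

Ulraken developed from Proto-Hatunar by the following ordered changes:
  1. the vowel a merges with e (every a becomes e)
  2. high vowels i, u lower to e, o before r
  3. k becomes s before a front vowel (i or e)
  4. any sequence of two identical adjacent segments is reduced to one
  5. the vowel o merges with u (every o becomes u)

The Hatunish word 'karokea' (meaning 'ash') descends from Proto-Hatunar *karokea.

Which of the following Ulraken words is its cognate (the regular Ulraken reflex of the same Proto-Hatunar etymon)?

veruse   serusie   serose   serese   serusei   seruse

Ulraken: *karokea > kerokee > serosee > serose > seruse  (by vowel merger, palatalisation, degemination, vowel merger)
Only 'seruse' matches the regular Ulraken development of *karokea.

seruse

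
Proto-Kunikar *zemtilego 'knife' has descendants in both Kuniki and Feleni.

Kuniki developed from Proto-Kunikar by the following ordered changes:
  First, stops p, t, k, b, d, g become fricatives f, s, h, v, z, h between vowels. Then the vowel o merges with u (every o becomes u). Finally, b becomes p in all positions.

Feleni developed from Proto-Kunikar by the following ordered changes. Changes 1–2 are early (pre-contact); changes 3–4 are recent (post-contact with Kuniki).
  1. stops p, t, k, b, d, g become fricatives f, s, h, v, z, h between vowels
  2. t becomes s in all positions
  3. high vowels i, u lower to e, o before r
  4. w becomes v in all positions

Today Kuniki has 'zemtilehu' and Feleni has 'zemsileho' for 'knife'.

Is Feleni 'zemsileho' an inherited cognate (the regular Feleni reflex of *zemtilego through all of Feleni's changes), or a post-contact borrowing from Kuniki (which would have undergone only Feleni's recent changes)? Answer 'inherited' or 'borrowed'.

If inherited, *zemtilego would pass through all of Feleni's changes:
Feleni: start from *zemtilego.
  rule 1 (intervocalic lenition): zemtilego → zemtileho
  rule 2 (unconditioned shift): zemtileho → zemsileho
  rule 3: no change — zemsileho
  rule 4: no change — zemsileho
  ⇒ Feleni zemsileho
If borrowed from Kuniki 'zemtilehu' after the early changes, it would undergo only the recent ones:
  rule 3 (pre-rhotic lowering): no change (zemtilehu)
  rule 4 (unconditioned shift): no change (zemtilehu)
  ⇒ as a loan: zemtilehu
Feleni 'zemsileho' matches the inherited outcome exactly, so it is an inherited cognate, not a loan.

inherited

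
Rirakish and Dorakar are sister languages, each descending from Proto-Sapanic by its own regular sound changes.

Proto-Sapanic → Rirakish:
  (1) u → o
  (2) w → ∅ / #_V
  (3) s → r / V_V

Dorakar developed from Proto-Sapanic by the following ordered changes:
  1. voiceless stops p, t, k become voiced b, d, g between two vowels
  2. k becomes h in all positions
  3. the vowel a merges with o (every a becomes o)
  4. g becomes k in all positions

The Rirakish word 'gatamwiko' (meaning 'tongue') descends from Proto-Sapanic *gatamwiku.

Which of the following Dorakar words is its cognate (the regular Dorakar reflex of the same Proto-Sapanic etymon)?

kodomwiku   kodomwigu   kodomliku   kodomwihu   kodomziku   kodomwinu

kodomwiku

Dorakar: *gatamwiku
  gatamwiku → gadamwigu   [intervocalic voicing]
  gadamwigu (rule 2 does not apply)
  gadamwigu → godomwigu   [vowel merger]
  godomwigu → kodomwiku   [unconditioned shift]
  giving Dorakar kodomwiku.
Among the options, 'kodomwiku' alone shows every Dorakar change applied in order.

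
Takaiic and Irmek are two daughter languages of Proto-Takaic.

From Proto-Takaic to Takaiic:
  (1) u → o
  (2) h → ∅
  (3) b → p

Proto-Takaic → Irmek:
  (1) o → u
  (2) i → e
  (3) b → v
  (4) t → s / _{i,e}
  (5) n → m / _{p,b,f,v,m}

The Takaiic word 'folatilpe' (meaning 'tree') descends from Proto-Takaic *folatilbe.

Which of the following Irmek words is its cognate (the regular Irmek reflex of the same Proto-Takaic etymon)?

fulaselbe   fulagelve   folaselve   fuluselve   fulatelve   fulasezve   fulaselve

fulaselve

Irmek: *folatilbe > fulatilbe > fulatelbe > fulatelve > fulaselve  (by vowel merger, vowel merger, unconditioned shift, palatalisation)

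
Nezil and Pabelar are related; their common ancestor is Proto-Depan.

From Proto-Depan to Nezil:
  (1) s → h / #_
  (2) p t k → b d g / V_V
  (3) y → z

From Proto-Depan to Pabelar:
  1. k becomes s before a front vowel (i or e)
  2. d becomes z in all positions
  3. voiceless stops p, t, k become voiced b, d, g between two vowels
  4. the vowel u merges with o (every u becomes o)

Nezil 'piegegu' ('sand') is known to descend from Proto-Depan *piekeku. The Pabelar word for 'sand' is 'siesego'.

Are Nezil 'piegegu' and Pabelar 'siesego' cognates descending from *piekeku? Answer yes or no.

no

Derive the expected Pabelar reflex of *piekeku:
Pabelar: start from *piekeku.
  rule 1 (palatalisation): piekeku → pieseku
  rule 2: no change — pieseku
  rule 3 (intervocalic voicing): pieseku → piesegu
  rule 4 (vowel merger): piesegu → piesego
  ⇒ Pabelar piesego
The regular Pabelar reflex would be 'piesego', but the attested form is 'siesego'. The correspondence is irregular, so they are not cognates (the Pabelar form has a different source).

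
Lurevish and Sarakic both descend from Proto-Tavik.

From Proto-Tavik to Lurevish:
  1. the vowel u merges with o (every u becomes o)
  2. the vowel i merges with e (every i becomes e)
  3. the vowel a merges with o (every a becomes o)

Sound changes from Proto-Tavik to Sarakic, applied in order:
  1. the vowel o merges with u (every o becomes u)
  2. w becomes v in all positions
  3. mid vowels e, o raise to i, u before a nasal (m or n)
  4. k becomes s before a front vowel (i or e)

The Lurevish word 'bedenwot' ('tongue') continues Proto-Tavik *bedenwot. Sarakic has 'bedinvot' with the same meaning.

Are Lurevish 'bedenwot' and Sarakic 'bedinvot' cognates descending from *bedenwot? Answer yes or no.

no

Derive the expected Sarakic reflex of *bedenwot:
Sarakic: *bedenwot
  bedenwot → bedenwut   [vowel merger]
  bedenwut → bedenvut   [unconditioned shift]
  bedenvut → bedinvut   [pre-nasal raising]
  bedinvut (rule 4 does not apply)
  giving Sarakic bedinvut.
The regular Sarakic reflex would be 'bedinvut', but the attested form is 'bedinvot'. The correspondence is irregular, so they are not cognates (the Sarakic form has a different source).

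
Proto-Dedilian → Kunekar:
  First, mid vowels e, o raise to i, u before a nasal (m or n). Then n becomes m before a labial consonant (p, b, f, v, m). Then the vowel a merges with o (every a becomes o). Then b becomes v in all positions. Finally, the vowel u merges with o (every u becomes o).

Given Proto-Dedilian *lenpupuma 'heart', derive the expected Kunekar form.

limpopomo

Kunekar: *lenpupuma
  lenpupuma → linpupuma   [pre-nasal raising]
  linpupuma → limpupuma   [nasal place assimilation]
  limpupuma → limpupumo   [vowel merger]
  limpupumo (rule 4 does not apply)
  limpupumo → limpopomo   [vowel merger]
  giving Kunekar limpopomo.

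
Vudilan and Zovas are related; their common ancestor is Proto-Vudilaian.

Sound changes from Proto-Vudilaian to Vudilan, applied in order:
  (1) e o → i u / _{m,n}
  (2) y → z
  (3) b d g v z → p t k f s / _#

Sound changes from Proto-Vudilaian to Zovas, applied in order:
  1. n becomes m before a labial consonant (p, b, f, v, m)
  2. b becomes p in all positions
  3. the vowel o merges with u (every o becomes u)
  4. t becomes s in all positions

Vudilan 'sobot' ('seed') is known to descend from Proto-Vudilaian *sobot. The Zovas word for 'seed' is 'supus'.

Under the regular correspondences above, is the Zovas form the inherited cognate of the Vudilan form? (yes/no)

yes

Derive the expected Zovas reflex of *sobot:
Zovas: *sobot > sopot > suput > supus  (by unconditioned shift, vowel merger, unconditioned shift)
Zovas 'supus' matches the regular reflex exactly, so the pair is cognate.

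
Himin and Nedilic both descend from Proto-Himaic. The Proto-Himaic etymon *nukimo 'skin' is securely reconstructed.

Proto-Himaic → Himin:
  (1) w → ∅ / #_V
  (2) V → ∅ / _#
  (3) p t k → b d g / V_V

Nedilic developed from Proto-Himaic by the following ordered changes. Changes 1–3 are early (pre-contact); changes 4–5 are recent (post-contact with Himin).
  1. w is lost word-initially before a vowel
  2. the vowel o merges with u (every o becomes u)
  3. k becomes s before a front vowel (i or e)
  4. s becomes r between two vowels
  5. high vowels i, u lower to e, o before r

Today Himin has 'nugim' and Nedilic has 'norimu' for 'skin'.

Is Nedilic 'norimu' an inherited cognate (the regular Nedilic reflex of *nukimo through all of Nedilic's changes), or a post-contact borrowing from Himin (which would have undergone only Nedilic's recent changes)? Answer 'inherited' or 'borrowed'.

If inherited, *nukimo would pass through all of Nedilic's changes:
Nedilic: *nukimo > nukimu > nusimu > nurimu > norimu  (by vowel merger, palatalisation, rhotacism, pre-rhotic lowering)
If borrowed from Himin 'nugim' after the early changes, it would undergo only the recent ones:
  rule 4 (rhotacism): no change (nugim)
  rule 5 (pre-rhotic lowering): no change (nugim)
  ⇒ as a loan: nugim
Nedilic 'norimu' matches the inherited outcome exactly, so it is an inherited cognate, not a loan.

inherited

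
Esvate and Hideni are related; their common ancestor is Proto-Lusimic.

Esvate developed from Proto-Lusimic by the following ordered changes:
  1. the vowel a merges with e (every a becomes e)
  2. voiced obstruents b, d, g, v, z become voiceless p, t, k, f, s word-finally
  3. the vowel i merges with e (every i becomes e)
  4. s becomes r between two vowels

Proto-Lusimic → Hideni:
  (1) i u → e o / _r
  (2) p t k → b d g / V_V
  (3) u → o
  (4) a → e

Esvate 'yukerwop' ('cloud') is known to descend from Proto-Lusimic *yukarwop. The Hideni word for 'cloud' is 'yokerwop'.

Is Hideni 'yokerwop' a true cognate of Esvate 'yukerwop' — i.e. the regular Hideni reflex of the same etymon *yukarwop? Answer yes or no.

no

Derive the expected Hideni reflex of *yukarwop:
Hideni: start from *yukarwop.
  rule 1: no change — yukarwop
  rule 2 (intervocalic voicing): yukarwop → yugarwop
  rule 3 (vowel merger): yugarwop → yogarwop
  rule 4 (vowel merger): yogarwop → yogerwop
  ⇒ Hideni yogerwop
The regular Hideni reflex would be 'yogerwop', but the attested form is 'yokerwop'. The correspondence is irregular, so they are not cognates (the Hideni form has a different source).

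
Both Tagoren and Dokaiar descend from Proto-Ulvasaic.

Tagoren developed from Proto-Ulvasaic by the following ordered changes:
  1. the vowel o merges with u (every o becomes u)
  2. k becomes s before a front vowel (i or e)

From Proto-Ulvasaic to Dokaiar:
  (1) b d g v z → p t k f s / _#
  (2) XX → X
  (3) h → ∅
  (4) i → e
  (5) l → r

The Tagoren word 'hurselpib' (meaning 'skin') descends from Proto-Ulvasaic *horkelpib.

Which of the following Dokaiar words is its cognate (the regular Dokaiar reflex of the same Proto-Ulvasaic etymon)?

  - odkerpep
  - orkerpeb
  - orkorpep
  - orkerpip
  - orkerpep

Dokaiar: *horkelpib
  horkelpib → horkelpip   [final devoicing]
  horkelpip (rule 2 does not apply)
  horkelpip → orkelpip   [h-loss]
  orkelpip → orkelpep   [vowel merger]
  orkelpep → orkerpep   [unconditioned shift]
  giving Dokaiar orkerpep.
Only 'orkerpep' matches the regular Dokaiar development of *horkelpib.

orkerpep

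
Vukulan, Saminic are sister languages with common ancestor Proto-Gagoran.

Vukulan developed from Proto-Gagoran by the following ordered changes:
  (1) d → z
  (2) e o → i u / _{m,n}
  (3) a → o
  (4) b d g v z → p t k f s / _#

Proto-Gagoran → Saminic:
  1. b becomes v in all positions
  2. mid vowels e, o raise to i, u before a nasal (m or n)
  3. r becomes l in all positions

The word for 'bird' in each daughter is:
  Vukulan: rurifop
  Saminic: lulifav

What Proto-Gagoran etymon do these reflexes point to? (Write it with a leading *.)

*rurifab

Position 3: Vukulan has r, Saminic has l. Vukulan preserves r here (none of its changes turn any other segment into r), so the proto-segment is *r.
Position 1: Vukulan has r, Saminic has l. Vukulan preserves r here (none of its changes turn any other segment into r), so the proto-segment is *r.
Verify the candidate proto-form against each daughter:
Vukulan: *rurifab > rurifob > rurifop  (by vowel merger, final devoicing)
Saminic: *rurifab
  rurifab → rurifav   [unconditioned shift]
  rurifav (rule 2 does not apply)
  rurifav → lulifav   [unconditioned shift]
  giving Saminic lulifav.
*rurifab is the unique common source.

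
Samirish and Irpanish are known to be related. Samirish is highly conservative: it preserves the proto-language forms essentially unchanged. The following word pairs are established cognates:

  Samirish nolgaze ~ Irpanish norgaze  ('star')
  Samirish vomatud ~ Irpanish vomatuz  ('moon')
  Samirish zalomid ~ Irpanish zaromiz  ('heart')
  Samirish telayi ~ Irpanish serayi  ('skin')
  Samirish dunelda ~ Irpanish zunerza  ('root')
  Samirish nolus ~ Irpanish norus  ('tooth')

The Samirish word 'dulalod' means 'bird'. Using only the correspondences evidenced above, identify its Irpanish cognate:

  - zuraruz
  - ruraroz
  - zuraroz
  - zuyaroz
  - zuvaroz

zuraroz

dunelda ~ zunerza — Samirish d corresponds to Irpanish z word-initially before a back vowel.
telayi ~ serayi — Samirish l corresponds to Irpanish r between vowels (before a back vowel).
zalomid ~ zaromiz — Samirish l corresponds to Irpanish r between vowels (before a back vowel).
vomatud ~ vomatuz, zalomid ~ zaromiz — Samirish d corresponds to Irpanish z word-finally.
Applying these to Samirish 'dulalod':
  dulalod → zulalod   (d→z word-initially before a back vowel)
  zulalod → zuralod   (l→r between vowels (before a back vowel))
  zuralod → zurarod   (l→r between vowels (before a back vowel))
  zurarod → zuraroz   (d→z word-finally)
So the Irpanish cognate is 'zuraroz'.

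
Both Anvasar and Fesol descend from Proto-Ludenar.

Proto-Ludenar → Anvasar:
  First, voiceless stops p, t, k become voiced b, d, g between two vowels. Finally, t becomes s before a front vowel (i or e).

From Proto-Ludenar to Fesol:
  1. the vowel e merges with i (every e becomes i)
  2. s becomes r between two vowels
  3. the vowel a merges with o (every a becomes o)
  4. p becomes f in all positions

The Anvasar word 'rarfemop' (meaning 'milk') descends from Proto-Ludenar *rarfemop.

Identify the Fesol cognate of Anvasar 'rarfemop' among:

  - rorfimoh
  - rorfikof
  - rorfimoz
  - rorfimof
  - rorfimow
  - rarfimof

Fesol: start from *rarfemop.
  rule 1 (vowel merger): rarfemop → rarfimop
  rule 2: no change — rarfimop
  rule 3 (vowel merger): rarfimop → rorfimop
  rule 4 (unconditioned shift): rorfimop → rorfimof
  ⇒ Fesol rorfimof
Among the options, 'rorfimof' alone shows every Fesol change applied in order.

rorfimof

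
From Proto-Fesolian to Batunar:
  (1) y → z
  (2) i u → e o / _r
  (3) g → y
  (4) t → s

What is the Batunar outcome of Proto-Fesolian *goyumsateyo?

Batunar: *goyumsateyo > gozumsatezo > yozumsatezo > yozumsasezo  (by unconditioned shift, unconditioned shift, unconditioned shift)

yozumsasezo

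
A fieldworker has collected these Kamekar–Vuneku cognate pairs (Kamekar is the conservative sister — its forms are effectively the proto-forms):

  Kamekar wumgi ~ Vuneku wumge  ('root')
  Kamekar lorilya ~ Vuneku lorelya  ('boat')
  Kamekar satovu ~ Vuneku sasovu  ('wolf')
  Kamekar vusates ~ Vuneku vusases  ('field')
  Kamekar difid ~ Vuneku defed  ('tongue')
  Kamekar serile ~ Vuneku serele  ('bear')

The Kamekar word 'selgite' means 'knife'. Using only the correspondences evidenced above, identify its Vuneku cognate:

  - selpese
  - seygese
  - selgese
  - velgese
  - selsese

selgese

lorilya ~ lorelya, difid ~ defed — Kamekar i corresponds to Vuneku e after a consonant, before a consonant other than r, m, n, p, b, f, v.
vusates ~ vusases — Kamekar t corresponds to Vuneku s between vowels (before a front vowel).
Applying these to Kamekar 'selgite':
  selgite → selgete   (i→e after a consonant, before a consonant other than r, m, n, p, b, f, v)
  selgete → selgese   (t→s between vowels (before a front vowel))
So the Vuneku cognate is 'selgese'.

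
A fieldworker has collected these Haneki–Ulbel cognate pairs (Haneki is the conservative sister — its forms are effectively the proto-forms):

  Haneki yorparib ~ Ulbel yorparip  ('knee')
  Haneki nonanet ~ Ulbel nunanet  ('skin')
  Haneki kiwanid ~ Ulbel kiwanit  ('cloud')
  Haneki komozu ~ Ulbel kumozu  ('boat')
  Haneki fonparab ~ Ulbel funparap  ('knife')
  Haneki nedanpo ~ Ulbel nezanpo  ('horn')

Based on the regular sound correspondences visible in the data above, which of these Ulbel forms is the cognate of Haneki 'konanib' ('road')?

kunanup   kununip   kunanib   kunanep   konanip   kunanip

kunanip

nonanet ~ nunanet, fonparab ~ funparap — Haneki o corresponds to Ulbel u after a consonant, before a nasal.
yorparib ~ yorparip, fonparab ~ funparap — Haneki b corresponds to Ulbel p word-finally.
Applying these to Haneki 'konanib':
  konanib → kunanib   (o→u after a consonant, before a nasal)
  kunanib → kunanip   (b→p word-finally)
So the Ulbel cognate is 'kunanip'.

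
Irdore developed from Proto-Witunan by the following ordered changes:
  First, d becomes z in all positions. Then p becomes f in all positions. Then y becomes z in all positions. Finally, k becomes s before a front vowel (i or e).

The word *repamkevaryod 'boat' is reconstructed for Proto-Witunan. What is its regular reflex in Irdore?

refamsevarzoz

Irdore: *repamkevaryod
  repamkevaryod → repamkevaryoz   [unconditioned shift]
  repamkevaryoz → refamkevaryoz   [unconditioned shift]
  refamkevaryoz → refamkevarzoz   [unconditioned shift]
  refamkevarzoz → refamsevarzoz   [palatalisation]
  giving Irdore refamsevarzoz.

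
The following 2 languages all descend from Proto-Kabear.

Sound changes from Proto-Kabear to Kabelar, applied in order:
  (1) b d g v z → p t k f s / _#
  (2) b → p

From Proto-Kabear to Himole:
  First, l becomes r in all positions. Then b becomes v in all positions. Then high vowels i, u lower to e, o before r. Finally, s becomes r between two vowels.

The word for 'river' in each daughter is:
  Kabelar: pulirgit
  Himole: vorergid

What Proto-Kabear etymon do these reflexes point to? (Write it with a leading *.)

Position 2: Kabelar has u, Himole has o. Kabelar preserves u here (none of its changes turn any other segment into u), so the proto-segment is *u.
Position 1: Kabelar has p, Himole has v. Taking the neighbouring segments as reconstructed: Kabelar p could go back to *p or *b; Himole v could go back to *b or *v — the one source consistent with every daughter is *b.
Position 4: Kabelar has i, Himole has e. Kabelar preserves i here (none of its changes turn any other segment into i), so the proto-segment is *i.
Continuing position by position gives *bulirgid; check it forward:
Kabelar: *bulirgid
  bulirgid → bulirgit   [final devoicing]
  bulirgit → pulirgit   [unconditioned shift]
  giving Kabelar pulirgit.
Himole: *bulirgid > burirgid > vurirgid > vorergid  (by unconditioned shift, unconditioned shift, pre-rhotic lowering)
Only *bulirgid yields all of Kabelar pulirgit, Himole vorergid.

*bulirgid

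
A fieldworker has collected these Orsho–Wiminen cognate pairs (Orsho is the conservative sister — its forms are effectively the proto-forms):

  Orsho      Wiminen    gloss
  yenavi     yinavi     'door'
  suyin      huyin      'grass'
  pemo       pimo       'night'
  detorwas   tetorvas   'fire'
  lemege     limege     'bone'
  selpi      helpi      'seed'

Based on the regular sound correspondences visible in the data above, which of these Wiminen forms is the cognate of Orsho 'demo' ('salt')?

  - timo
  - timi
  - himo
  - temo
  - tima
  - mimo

detorwas ~ tetorvas — Orsho d corresponds to Wiminen t word-initially before a front vowel.
pemo ~ pimo, lemege ~ limege — Orsho e corresponds to Wiminen i after a consonant, before a nasal.
Applying these to Orsho 'demo':
  demo → temo   (d→t word-initially before a front vowel)
  temo → timo   (e→i after a consonant, before a nasal)
So the Wiminen cognate is 'timo'.

timo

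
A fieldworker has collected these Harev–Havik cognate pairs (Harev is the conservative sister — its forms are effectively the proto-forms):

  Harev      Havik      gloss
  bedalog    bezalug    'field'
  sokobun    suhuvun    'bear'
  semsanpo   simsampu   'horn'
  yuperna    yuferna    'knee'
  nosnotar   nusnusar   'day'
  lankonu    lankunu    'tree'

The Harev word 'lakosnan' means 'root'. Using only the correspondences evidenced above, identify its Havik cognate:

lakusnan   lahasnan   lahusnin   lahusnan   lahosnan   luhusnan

sokobun ~ suhuvun — Harev k corresponds to Havik h between vowels (before a back vowel).
bedalog ~ bezalug, sokobun ~ suhuvun — Harev o corresponds to Havik u after a consonant, before a consonant other than r, m, n, p, b, f, v.
Applying these to Harev 'lakosnan':
  lakosnan → lahosnan   (k→h between vowels (before a back vowel))
  lahosnan → lahusnan   (o→u after a consonant, before a consonant other than r, m, n, p, b, f, v)
So the Havik cognate is 'lahusnan'.

lahusnan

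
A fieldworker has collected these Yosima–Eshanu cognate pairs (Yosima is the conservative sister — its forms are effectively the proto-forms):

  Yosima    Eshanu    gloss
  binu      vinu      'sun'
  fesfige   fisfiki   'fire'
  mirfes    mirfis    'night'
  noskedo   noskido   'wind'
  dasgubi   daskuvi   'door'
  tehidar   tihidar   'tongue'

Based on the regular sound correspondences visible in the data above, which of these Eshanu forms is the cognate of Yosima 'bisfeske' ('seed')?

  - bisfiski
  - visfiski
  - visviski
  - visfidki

binu ~ vinu — Yosima b corresponds to Eshanu v word-initially before a front vowel.
fesfige ~ fisfiki, mirfes ~ mirfis — Yosima e corresponds to Eshanu i after a consonant, before a consonant other than r, m, n, p, b, f, v.
fesfige ~ fisfiki — Yosima e corresponds to Eshanu i word-finally.
Applying these to Yosima 'bisfeske':
  bisfeske → visfeske   (b→v word-initially before a front vowel)
  visfeske → visfiske   (e→i after a consonant, before a consonant other than r, m, n, p, b, f, v)
  visfiske → visfiski   (e→i word-finally)
So the Eshanu cognate is 'visfiski'.

visfiski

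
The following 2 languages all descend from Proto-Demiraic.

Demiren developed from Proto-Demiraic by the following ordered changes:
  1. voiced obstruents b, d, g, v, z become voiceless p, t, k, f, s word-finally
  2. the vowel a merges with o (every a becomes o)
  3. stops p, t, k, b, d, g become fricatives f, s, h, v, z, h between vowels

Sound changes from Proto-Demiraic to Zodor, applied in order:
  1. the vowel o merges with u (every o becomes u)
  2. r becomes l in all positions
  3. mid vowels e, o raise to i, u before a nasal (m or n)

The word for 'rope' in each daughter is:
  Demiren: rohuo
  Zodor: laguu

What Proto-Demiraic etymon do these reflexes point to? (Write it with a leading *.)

*raguo

Position 2: Demiren has o, Zodor has a. Zodor preserves a here (none of its changes turn any other segment into a), so the proto-segment is *a.
Position 5: Demiren has o, Zodor has u. Taking the neighbouring segments as reconstructed: Demiren o could go back to *a or *o; Zodor u could go back to *o or *u — the one source consistent with every daughter is *o.
Continuing position by position gives *raguo; check it forward:
Demiren: *raguo
  raguo (rule 1 does not apply)
  raguo → roguo   [vowel merger]
  roguo → rohuo   [intervocalic lenition]
  giving Demiren rohuo.
Zodor: *raguo > raguu > laguu  (by vowel merger, unconditioned shift)
Only *raguo yields all of Demiren rohuo, Zodor laguu.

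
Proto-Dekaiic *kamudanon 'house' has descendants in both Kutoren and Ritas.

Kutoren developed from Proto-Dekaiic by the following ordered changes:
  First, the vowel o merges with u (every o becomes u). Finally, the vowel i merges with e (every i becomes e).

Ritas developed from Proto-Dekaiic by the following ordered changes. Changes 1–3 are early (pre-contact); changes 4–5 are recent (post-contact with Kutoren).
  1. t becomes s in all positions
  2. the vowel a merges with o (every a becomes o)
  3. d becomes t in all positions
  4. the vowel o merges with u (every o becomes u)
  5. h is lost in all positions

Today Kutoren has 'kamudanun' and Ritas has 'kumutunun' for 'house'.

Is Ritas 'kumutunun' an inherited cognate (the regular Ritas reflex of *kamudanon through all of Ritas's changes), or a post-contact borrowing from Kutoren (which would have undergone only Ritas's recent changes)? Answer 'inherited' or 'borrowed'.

inherited

If inherited, *kamudanon would pass through all of Ritas's changes:
Ritas: *kamudanon
  kamudanon (rule 1 does not apply)
  kamudanon → komudonon   [vowel merger]
  komudonon → komutonon   [unconditioned shift]
  komutonon → kumutunun   [vowel merger]
  kumutunun (rule 5 does not apply)
  giving Ritas kumutunun.
If borrowed from Kutoren 'kamudanun' after the early changes, it would undergo only the recent ones:
  rule 4 (vowel merger): no change (kamudanun)
  rule 5 (h-loss): no change (kamudanun)
  ⇒ as a loan: kamudanun
Ritas 'kumutunun' matches the inherited outcome exactly, so it is an inherited cognate, not a loan.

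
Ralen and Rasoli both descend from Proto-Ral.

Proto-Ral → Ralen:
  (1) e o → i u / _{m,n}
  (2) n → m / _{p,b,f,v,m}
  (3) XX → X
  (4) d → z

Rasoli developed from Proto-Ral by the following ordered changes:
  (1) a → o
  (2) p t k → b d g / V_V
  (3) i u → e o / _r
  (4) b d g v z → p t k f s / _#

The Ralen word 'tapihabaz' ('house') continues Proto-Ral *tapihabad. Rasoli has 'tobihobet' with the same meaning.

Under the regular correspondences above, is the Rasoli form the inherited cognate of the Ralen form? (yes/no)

no

Derive the expected Rasoli reflex of *tapihabad:
Rasoli: start from *tapihabad.
  rule 1 (vowel merger): tapihabad → topihobod
  rule 2 (intervocalic voicing): topihobod → tobihobod
  rule 3: no change — tobihobod
  rule 4 (final devoicing): tobihobod → tobihobot
  ⇒ Rasoli tobihobot
The regular Rasoli reflex would be 'tobihobot', but the attested form is 'tobihobet'. The correspondence is irregular, so they are not cognates (the Rasoli form has a different source).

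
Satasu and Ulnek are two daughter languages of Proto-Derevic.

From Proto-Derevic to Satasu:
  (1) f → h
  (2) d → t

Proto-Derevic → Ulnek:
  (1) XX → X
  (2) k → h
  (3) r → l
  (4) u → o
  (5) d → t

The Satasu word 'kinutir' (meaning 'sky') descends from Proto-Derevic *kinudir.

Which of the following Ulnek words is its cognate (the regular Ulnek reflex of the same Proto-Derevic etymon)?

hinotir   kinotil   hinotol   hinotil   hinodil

hinotil

Ulnek: *kinudir
  kinudir (rule 1 does not apply)
  kinudir → hinudir   [unconditioned shift]
  hinudir → hinudil   [unconditioned shift]
  hinudil → hinodil   [vowel merger]
  hinodil → hinotil   [unconditioned shift]
  giving Ulnek hinotil.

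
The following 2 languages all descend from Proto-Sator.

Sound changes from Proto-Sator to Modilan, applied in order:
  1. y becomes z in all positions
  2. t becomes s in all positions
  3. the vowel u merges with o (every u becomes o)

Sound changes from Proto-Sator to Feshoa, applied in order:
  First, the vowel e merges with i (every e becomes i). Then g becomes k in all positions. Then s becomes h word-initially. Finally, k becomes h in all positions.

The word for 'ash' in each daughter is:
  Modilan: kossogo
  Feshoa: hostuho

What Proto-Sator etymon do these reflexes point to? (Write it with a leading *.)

*kostugo

Position 4: Modilan has s, Feshoa has t. Feshoa preserves t here (none of its changes turn any other segment into t), so the proto-segment is *t.
Position 1: Modilan has k, Feshoa has h. Modilan preserves k here (none of its changes turn any other segment into k), so the proto-segment is *k.
Verify the candidate proto-form against each daughter:
Modilan: start from *kostugo.
  rule 1: no change — kostugo
  rule 2 (unconditioned shift): kostugo → kossugo
  rule 3 (vowel merger): kossugo → kossogo
  ⇒ Modilan kossogo
Feshoa: *kostugo
  kostugo (rule 1 does not apply)
  kostugo → kostuko   [unconditioned shift]
  kostuko (rule 3 does not apply)
  kostuko → hostuho   [unconditioned shift]
  giving Feshoa hostuho.
Only *kostugo yields all of Modilan kossogo, Feshoa hostuho.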